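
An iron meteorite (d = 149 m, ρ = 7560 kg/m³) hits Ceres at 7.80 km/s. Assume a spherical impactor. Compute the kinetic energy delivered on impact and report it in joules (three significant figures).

v = 7800 m/s.
Mass m = (π/6) ρ d³ = (π/6) × 7560 × (149)³ = 1.309 × 10^10 kg
E = ½ m v² = 0.5 × 1.309 × 10^10 × (7800)² = 3.982 × 10^17 J

E ≈ 3.98 × 10^17 J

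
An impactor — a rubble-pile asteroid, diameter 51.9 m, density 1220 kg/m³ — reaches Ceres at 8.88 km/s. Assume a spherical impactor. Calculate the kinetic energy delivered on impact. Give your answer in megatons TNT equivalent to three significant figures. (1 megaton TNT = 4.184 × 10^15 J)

E ≈ 0.842 Mt TNT

v = 8880 m/s.
Mass m = (π/6) ρ d³ = (π/6) × 1220 × (51.9)³ = 8.930 × 10^7 kg
E = ½ m v² = 0.5 × 8.930 × 10^7 × (8880)² = 3.521 × 10^15 J
   = 3.521 × 10^15 / 4.184×10^15 = 0.8415 Mt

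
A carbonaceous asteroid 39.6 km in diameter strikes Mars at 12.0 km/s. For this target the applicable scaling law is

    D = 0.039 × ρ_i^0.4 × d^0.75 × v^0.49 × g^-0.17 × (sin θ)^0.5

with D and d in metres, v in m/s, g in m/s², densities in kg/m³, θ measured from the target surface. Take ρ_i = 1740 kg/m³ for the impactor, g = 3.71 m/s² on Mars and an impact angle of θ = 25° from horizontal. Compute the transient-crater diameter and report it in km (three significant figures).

In SI units: d = 39600 m, v = 12000 m/s.
ρ_i^0.4 = 1740^0.4 = 19.78
d^0.75 = 39600^0.75 = 2807
v^0.49 = 12000^0.49 = 99.72
g^-0.17 = 3.71^-0.17 = 0.8002
(sin 25°)^0.5 = 0.4226^0.5 = 0.6501
D = 0.039 × 19.78 × 2807 × 99.72 × 0.8002 × 0.6501 = 1.123 × 10^5 m
   = 112.3 km

D ≈ 112 km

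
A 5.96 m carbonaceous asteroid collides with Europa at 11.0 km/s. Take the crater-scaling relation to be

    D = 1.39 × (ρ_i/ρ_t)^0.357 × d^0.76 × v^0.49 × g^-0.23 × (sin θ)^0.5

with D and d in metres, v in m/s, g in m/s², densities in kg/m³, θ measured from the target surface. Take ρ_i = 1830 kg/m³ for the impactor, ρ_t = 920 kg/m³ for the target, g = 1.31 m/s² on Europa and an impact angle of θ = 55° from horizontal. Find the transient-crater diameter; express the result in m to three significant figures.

D ≈ 561 m

In SI units: v = 11000 m/s.
(ρ_i/ρ_t)^0.357 = (1830/920)^0.357 = 1.278
d^0.76 = 5.96^0.76 = 3.883
v^0.49 = 11000^0.49 = 95.56
g^-0.23 = 1.31^-0.23 = 0.9398
(sin 55°)^0.5 = 0.8192^0.5 = 0.9051
D = 1.39 × 1.278 × 3.883 × 95.56 × 0.9398 × 0.9051 = 560.7 m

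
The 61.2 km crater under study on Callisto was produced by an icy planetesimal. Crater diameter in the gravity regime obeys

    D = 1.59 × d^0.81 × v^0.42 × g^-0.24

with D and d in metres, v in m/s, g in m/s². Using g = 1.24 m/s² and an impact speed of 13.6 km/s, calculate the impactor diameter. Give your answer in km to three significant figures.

d ≈ 3.51 km

Rearranging for d: d = [D / (1.59 · 13600^0.42 · 1.24^-0.24)]^(1/0.81).
D = 61200 m.
13600^0.42 = 54.46
1.24^-0.24 = 0.9497
Denominator = 1.59 × 54.46 × 0.9497 = 82.24
D / 82.24 = 61200 / 82.24 = 744.2
d = 744.2^(1/0.81) = 744.2^1.2346 = 3511 m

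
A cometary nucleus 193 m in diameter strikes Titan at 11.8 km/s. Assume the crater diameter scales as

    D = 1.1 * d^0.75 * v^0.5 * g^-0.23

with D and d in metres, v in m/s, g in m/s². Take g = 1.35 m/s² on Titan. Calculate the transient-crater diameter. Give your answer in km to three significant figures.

D ≈ 5.77 km

In SI units: v = 11800 m/s.
d^0.75 = 193^0.75 = 51.78
v^0.5 = 11800^0.5 = 108.6
g^-0.23 = 1.35^-0.23 = 0.9333
D = 1.1 × 51.78 × 108.6 × 0.9333 = 5773 m
   = 5.773 km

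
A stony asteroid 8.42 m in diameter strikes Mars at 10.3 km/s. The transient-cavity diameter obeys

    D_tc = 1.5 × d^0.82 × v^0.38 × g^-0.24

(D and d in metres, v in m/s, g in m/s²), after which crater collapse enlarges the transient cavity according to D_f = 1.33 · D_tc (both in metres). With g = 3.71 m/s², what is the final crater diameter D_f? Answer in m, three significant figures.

D_f ≈ 280 m

v = 10300 m/s.
d^0.82 = 8.42^0.82 = 5.738
v^0.38 = 10300^0.38 = 33.49
g^-0.24 = 3.71^-0.24 = 0.7300
D_tc = 1.5 × 5.738 × 33.49 × 0.7300 = 210.4 m
D_f = 1.33 × 210.4 = 279.8 m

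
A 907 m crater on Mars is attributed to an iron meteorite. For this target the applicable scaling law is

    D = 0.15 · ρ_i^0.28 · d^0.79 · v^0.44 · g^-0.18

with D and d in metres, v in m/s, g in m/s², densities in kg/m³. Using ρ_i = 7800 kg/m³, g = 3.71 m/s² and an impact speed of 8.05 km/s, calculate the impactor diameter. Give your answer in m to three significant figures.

Rearranging for d: d = [D / (0.15 · 7800^0.28 · 8050^0.44 · 3.71^-0.18)]^(1/0.79).
7800^0.28 = 12.30
8050^0.44 = 52.31
3.71^-0.18 = 0.7898
Denominator = 0.15 × 12.30 × 52.31 × 0.7898 = 76.23
D / 76.23 = 907 / 76.23 = 11.90
d = 11.90^(1/0.79) = 11.90^1.2658 = 22.98 m

d ≈ 23.0 m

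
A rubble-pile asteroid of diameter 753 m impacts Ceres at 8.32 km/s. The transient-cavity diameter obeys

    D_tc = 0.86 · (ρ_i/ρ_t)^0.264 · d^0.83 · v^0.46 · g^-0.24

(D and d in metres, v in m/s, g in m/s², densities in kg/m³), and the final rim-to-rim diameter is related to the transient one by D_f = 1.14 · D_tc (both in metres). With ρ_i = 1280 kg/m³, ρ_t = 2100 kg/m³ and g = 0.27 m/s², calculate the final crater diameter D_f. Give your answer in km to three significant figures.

D_f ≈ 18.3 km

v = 8320 m/s.
(ρ_i/ρ_t)^0.264 = (1280/2100)^0.264 = 0.8775
d^0.83 = 753^0.83 = 244.2
v^0.46 = 8320^0.46 = 63.57
g^-0.24 = 0.27^-0.24 = 1.369
D_tc = 0.86 × 0.8775 × 244.2 × 63.57 × 1.369 = 16040 m
D_f = 1.14 × 16040 = 18286 m
     = 18.29 km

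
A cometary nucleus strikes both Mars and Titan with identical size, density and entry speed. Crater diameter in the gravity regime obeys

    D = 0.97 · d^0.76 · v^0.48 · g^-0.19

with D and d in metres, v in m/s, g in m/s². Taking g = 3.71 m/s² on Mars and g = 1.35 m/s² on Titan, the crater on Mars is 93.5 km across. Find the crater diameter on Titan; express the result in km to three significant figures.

D ≈ 113 km

All impactor-dependent factors cancel in the ratio, leaving D_Titan/D_Mars = (g_Titan/g_Mars)^-0.19.
(1.35/3.71)^-0.19 = 0.3639^-0.19 = 1.212
D_Titan = 1.212 × 93.5 km = 113 km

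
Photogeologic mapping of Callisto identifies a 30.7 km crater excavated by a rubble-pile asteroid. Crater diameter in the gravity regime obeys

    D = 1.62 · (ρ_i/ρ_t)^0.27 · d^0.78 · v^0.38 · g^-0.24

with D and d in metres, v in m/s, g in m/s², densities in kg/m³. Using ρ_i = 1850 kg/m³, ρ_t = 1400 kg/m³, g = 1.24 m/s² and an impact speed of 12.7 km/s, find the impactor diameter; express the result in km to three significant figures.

d ≈ 2.96 km

Rearranging for d: d = [D / (1.62 · (1850/1400)^0.27 · 12700^0.38 · 1.24^-0.24)]^(1/0.78).
D = 30700 m.
(1850/1400)^0.27 = 1.078
12700^0.38 = 36.26
1.24^-0.24 = 0.9497
Denominator = 1.62 × 1.078 × 36.26 × 0.9497 = 60.14
D / 60.14 = 30700 / 60.14 = 510.5
d = 510.5^(1/0.78) = 510.5^1.2821 = 2964 m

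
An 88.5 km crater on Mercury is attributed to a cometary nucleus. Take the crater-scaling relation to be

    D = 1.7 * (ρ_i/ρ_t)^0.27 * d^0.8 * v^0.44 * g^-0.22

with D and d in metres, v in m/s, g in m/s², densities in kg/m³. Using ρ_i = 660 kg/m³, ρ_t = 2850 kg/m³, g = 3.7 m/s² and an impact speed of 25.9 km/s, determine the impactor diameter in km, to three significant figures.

Rearranging for d: d = [D / (1.7 · (660/2850)^0.27 · 25900^0.44 · 3.7^-0.22)]^(1/0.8).
D = 88500 m.
(660/2850)^0.27 = 0.6737
25900^0.44 = 87.47
3.7^-0.22 = 0.7499
Denominator = 1.7 × 0.6737 × 87.47 × 0.7499 = 75.12
D / 75.12 = 88500 / 75.12 = 1178
d = 1178^(1/0.8) = 1178^1.25 = 6901 m

d ≈ 6.90 km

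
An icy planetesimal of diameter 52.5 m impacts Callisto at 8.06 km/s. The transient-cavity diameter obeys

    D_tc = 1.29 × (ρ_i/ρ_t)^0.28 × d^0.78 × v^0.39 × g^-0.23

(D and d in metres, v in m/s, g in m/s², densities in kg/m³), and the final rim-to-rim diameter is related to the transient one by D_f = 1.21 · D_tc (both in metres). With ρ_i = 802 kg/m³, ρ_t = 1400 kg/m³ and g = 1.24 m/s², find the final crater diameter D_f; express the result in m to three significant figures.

D_f ≈ 932 m

v = 8060 m/s.
(ρ_i/ρ_t)^0.28 = (802/1400)^0.28 = 0.8556
d^0.78 = 52.5^0.78 = 21.96
v^0.39 = 8060^0.39 = 33.38
g^-0.23 = 1.24^-0.23 = 0.9517
D_tc = 1.29 × 0.8556 × 21.96 × 33.38 × 0.9517 = 770.0 m
D_f = 1.21 × 770.0 = 931.7 m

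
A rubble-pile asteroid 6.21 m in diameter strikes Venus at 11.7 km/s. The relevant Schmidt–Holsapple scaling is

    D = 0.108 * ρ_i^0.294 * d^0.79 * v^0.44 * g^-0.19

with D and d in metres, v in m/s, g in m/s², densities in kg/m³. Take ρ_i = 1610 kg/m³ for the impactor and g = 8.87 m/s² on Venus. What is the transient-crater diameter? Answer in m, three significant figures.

D ≈ 163 m

In SI units: v = 11700 m/s.
ρ_i^0.294 = 1610^0.294 = 8.766
d^0.79 = 6.21^0.79 = 4.232
v^0.44 = 11700^0.44 = 61.66
g^-0.19 = 8.87^-0.19 = 0.6605
D = 0.108 × 8.766 × 4.232 × 61.66 × 0.6605 = 163.2 m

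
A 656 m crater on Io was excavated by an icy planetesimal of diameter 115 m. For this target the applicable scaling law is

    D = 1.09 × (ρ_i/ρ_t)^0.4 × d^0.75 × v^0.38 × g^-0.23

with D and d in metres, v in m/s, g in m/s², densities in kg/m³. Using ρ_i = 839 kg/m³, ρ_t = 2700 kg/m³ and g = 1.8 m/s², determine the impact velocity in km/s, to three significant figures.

v ≈ 8.63 km/s

Rearranging for v: v = [D / (1.09 · (839/2700)^0.4 · 115^0.75 · 1.8^-0.23)]^(1/0.38).
(839/2700)^0.4 = 0.6266
115^0.75 = 35.12
1.8^-0.23 = 0.8735
Denominator = 1.09 × 0.6266 × 35.12 × 0.8735 = 20.95
D / 20.95 = 656 / 20.95 = 31.31
v = 31.31^(1/0.38) = 31.31^2.6316 = 8631 m/s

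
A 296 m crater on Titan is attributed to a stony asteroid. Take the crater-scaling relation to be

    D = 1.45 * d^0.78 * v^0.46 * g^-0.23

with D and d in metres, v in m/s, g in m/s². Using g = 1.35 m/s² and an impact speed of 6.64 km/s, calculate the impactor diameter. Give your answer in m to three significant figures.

Rearranging for d: d = [D / (1.45 · 6640^0.46 · 1.35^-0.23)]^(1/0.78).
6640^0.46 = 57.31
1.35^-0.23 = 0.9333
Denominator = 1.45 × 57.31 × 0.9333 = 77.56
D / 77.56 = 296 / 77.56 = 3.816
d = 3.816^(1/0.78) = 3.816^1.2821 = 5.568 m

d ≈ 5.57 m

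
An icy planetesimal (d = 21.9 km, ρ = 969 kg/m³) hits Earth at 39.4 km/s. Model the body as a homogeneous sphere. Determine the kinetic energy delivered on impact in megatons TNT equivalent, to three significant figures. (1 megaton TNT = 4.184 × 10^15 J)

d = 21900 m; v = 39400 m/s.
Mass m = (π/6) ρ d³ = (π/6) × 969 × (21900)³ = 5.329 × 10^15 kg
E = ½ m v² = 0.5 × 5.329 × 10^15 × (39400)² = 4.136 × 10^24 J
   = 4.136 × 10^24 / 4.184×10^15 = 9.885 × 10^8 Mt

E ≈ 9.89 × 10^8 Mt TNT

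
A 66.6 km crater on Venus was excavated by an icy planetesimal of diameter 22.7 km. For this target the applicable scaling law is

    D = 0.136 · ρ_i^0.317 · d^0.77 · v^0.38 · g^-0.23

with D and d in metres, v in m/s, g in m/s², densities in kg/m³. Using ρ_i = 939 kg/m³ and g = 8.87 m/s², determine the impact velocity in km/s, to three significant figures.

Rearranging for v: v = [D / (0.136 · 939^0.317 · 22700^0.77 · 8.87^-0.23)]^(1/0.38).
D = 66600 m.
939^0.317 = 8.757
22700^0.77 = 2260
8.87^-0.23 = 0.6053
Denominator = 0.136 × 8.757 × 2260 × 0.6053 = 1629
D / 1629 = 66600 / 1629 = 40.88
v = 40.88^(1/0.38) = 40.88^2.6316 = 17412 m/s

v ≈ 17.4 km/s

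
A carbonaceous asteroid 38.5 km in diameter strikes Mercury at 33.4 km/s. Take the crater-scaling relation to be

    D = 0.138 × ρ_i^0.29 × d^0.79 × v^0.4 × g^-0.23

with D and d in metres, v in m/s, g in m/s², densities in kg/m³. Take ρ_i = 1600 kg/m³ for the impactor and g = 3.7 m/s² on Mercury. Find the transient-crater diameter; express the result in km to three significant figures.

D ≈ 235 km

In SI units: d = 38500 m, v = 33400 m/s.
ρ_i^0.29 = 1600^0.29 = 8.496
d^0.79 = 38500^0.79 = 4193
v^0.4 = 33400^0.4 = 64.49
g^-0.23 = 3.7^-0.23 = 0.7401
D = 0.138 × 8.496 × 4193 × 64.49 × 0.7401 = 2.346 × 10^5 m
   = 234.6 km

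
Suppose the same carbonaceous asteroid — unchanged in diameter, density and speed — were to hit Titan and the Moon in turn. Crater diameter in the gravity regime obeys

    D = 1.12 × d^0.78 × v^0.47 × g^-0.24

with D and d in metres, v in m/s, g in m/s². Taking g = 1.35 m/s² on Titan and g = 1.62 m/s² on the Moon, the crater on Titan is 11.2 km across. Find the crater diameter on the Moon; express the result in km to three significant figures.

All impactor-dependent factors cancel in the ratio, leaving D_Moon/D_Titan = (g_Moon/g_Titan)^-0.24.
(1.62/1.35)^-0.24 = 1.200^-0.24 = 0.9572
D_Moon = 0.9572 × 11.2 km = 10.7 km

D ≈ 10.7 km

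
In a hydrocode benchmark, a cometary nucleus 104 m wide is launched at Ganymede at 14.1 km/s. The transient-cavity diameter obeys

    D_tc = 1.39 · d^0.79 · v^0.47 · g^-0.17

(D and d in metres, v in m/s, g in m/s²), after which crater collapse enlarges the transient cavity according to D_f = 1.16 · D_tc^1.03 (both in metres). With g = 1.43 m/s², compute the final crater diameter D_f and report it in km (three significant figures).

D_f ≈ 6.83 km

v = 14100 m/s.
d^0.79 = 104^0.79 = 39.22
v^0.47 = 14100^0.47 = 89.15
g^-0.17 = 1.43^-0.17 = 0.9410
D_tc = 1.39 × 39.22 × 89.15 × 0.9410 = 4573 m
D_f = 1.16 × (4573)^1.03 = 6831 m
     = 6.831 km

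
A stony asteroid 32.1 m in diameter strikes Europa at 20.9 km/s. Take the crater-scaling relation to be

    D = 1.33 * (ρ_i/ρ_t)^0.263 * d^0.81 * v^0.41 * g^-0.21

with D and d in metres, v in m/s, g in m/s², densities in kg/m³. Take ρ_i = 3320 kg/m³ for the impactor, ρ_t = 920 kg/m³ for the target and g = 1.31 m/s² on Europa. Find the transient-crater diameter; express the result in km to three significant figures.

In SI units: v = 20900 m/s.
(ρ_i/ρ_t)^0.263 = (3320/920)^0.263 = 1.401
d^0.81 = 32.1^0.81 = 16.61
v^0.41 = 20900^0.41 = 59.06
g^-0.21 = 1.31^-0.21 = 0.9449
D = 1.33 × 1.401 × 16.61 × 59.06 × 0.9449 = 1727 m
   = 1.727 km

D ≈ 1.73 km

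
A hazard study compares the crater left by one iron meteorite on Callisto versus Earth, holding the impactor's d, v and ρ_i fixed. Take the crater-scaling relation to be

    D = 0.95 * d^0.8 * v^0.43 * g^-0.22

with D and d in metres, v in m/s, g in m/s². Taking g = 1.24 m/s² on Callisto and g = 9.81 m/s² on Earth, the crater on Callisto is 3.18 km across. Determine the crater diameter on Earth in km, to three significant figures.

D ≈ 2.02 km

All impactor-dependent factors cancel in the ratio, leaving D_Earth/D_Callisto = (g_Earth/g_Callisto)^-0.22.
(9.81/1.24)^-0.22 = 7.911^-0.22 = 0.6344
D_Earth = 0.6344 × 3.18 km = 2.02 km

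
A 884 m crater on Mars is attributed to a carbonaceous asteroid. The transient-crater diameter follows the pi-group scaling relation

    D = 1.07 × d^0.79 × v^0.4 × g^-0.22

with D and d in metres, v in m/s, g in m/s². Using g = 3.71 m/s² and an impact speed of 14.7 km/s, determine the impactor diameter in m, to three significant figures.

Rearranging for d: d = [D / (1.07 · 14700^0.4 · 3.71^-0.22)]^(1/0.79).
14700^0.4 = 46.44
3.71^-0.22 = 0.7494
Denominator = 1.07 × 46.44 × 0.7494 = 37.24
D / 37.24 = 884 / 37.24 = 23.74
d = 23.74^(1/0.79) = 23.74^1.2658 = 55.09 m

d ≈ 55.1 m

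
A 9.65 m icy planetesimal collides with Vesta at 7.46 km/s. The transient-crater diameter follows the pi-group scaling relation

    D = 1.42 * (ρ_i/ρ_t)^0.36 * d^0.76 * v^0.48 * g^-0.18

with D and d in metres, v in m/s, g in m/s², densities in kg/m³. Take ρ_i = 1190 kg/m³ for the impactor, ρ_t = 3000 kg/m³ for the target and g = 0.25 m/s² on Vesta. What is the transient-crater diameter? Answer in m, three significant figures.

D ≈ 529 m

In SI units: v = 7460 m/s.
(ρ_i/ρ_t)^0.36 = (1190/3000)^0.36 = 0.7169
d^0.76 = 9.65^0.76 = 5.601
v^0.48 = 7460^0.48 = 72.26
g^-0.18 = 0.25^-0.18 = 1.283
D = 1.42 × 0.7169 × 5.601 × 72.26 × 1.283 = 528.6 m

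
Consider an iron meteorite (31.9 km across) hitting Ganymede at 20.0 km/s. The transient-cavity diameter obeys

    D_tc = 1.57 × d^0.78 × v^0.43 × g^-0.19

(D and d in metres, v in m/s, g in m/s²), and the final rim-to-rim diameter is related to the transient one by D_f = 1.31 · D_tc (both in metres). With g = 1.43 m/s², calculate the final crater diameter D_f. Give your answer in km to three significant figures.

In SI: d = 31900 m, v = 20000 m/s.
d^0.78 = 31900^0.78 = 3258
v^0.43 = 20000^0.43 = 70.70
g^-0.19 = 1.43^-0.19 = 0.9343
D_tc = 1.57 × 3258 × 70.70 × 0.9343 = 3.379 × 10^5 m
D_f = 1.31 × 3.379 × 10^5 = 4.426 × 10^5 m
     = 442.6 km

D_f ≈ 443 km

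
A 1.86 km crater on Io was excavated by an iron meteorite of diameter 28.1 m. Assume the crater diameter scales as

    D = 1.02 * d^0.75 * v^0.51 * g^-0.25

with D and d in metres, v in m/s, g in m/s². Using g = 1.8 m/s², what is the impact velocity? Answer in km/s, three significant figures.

Rearranging for v: v = [D / (1.02 · 28.1^0.75 · 1.8^-0.25)]^(1/0.51).
D = 1860 m.
28.1^0.75 = 12.20
1.8^-0.25 = 0.8633
Denominator = 1.02 × 12.20 × 0.8633 = 10.74
D / 10.74 = 1860 / 10.74 = 173.2
v = 173.2^(1/0.51) = 173.2^1.9608 = 24510 m/s

v ≈ 24.5 km/s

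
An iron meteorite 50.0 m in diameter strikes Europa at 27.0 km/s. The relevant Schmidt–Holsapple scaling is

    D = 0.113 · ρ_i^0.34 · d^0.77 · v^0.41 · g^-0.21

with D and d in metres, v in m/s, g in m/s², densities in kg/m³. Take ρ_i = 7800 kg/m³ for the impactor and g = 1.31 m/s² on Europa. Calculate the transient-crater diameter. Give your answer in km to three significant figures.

D ≈ 3.00 km

In SI units: v = 27000 m/s.
ρ_i^0.34 = 7800^0.34 = 21.05
d^0.77 = 50^0.77 = 20.33
v^0.41 = 27000^0.41 = 65.59
g^-0.21 = 1.31^-0.21 = 0.9449
D = 0.113 × 21.05 × 20.33 × 65.59 × 0.9449 = 2997 m
   = 2.997 km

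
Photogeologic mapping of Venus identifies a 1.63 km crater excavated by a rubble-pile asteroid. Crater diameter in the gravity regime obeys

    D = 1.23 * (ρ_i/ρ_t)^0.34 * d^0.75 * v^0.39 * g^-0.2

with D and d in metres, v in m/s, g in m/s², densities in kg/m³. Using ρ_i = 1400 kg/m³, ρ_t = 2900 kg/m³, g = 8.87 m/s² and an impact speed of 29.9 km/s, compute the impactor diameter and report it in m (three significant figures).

d ≈ 171 m

Rearranging for d: d = [D / (1.23 · (1400/2900)^0.34 · 29900^0.39 · 8.87^-0.2)]^(1/0.75).
D = 1630 m.
(1400/2900)^0.34 = 0.7807
29900^0.39 = 55.66
8.87^-0.2 = 0.6463
Denominator = 1.23 × 0.7807 × 55.66 × 0.6463 = 34.54
D / 34.54 = 1630 / 34.54 = 47.19
d = 47.19^(1/0.75) = 47.19^1.3333 = 170.5 m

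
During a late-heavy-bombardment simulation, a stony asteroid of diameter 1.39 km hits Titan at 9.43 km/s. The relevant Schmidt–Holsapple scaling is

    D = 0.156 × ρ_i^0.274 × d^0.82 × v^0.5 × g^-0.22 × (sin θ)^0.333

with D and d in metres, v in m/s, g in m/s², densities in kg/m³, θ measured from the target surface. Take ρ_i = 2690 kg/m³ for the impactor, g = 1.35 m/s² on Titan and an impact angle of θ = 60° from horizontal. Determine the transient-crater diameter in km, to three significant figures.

D ≈ 44.5 km

In SI units: d = 1390 m, v = 9430 m/s.
ρ_i^0.274 = 2690^0.274 = 8.705
d^0.82 = 1390^0.82 = 377.8
v^0.5 = 9430^0.5 = 97.11
g^-0.22 = 1.35^-0.22 = 0.9361
(sin 60°)^0.333 = 0.8660^0.333 = 0.9532
D = 0.156 × 8.705 × 377.8 × 97.11 × 0.9361 × 0.9532 = 44456 m
   = 44.46 km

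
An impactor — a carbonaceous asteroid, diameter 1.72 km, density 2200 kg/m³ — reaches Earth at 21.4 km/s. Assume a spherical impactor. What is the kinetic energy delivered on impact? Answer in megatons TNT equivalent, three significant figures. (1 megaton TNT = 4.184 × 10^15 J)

E ≈ 3.21 × 10^5 Mt TNT

d = 1720 m; v = 21400 m/s.
Mass m = (π/6) ρ d³ = (π/6) × 2200 × (1720)³ = 5.861 × 10^12 kg
E = ½ m v² = 0.5 × 5.861 × 10^12 × (21400)² = 1.342 × 10^21 J
   = 1.342 × 10^21 / 4.184×10^15 = 3.207 × 10^5 Mt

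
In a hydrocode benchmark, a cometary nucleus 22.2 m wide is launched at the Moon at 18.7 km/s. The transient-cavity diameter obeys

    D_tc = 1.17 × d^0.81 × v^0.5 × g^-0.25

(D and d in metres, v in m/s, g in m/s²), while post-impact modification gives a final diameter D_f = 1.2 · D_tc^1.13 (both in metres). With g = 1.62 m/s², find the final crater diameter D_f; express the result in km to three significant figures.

v = 18700 m/s.
d^0.81 = 22.2^0.81 = 12.32
v^0.5 = 18700^0.5 = 136.7
g^-0.25 = 1.62^-0.25 = 0.8864
D_tc = 1.17 × 12.32 × 136.7 × 0.8864 = 1747 m
D_f = 1.2 × (1747)^1.13 = 5533 m
     = 5.533 km

D_f ≈ 5.53 km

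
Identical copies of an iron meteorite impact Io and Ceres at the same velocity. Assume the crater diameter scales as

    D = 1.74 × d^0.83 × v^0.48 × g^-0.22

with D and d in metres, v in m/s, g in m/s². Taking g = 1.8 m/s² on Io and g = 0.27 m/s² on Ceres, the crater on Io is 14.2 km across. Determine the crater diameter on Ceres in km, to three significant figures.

All impactor-dependent factors cancel in the ratio, leaving D_Ceres/D_Io = (g_Ceres/g_Io)^-0.22.
(0.27/1.8)^-0.22 = 0.1500^-0.22 = 1.518
D_Ceres = 1.518 × 14.2 km = 21.6 km

D ≈ 21.6 km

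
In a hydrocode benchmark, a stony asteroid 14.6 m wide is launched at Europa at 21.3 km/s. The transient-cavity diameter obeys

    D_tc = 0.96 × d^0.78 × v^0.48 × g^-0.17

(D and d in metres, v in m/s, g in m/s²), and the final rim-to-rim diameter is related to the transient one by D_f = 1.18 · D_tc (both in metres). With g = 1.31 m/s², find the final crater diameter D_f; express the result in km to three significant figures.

v = 21300 m/s.
d^0.78 = 14.6^0.78 = 8.095
v^0.48 = 21300^0.48 = 119.6
g^-0.17 = 1.31^-0.17 = 0.9551
D_tc = 0.96 × 8.095 × 119.6 × 0.9551 = 887.7 m
D_f = 1.18 × 887.7 = 1047 m
     = 1.047 km

D_f ≈ 1.05 km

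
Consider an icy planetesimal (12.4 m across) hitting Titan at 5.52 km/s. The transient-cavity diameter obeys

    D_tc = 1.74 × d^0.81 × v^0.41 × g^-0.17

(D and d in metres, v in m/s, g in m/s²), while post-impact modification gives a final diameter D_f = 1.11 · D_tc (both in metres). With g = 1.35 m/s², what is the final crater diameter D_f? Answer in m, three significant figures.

D_f ≈ 483 m

v = 5520 m/s.
d^0.81 = 12.4^0.81 = 7.685
v^0.41 = 5520^0.41 = 34.21
g^-0.17 = 1.35^-0.17 = 0.9503
D_tc = 1.74 × 7.685 × 34.21 × 0.9503 = 434.7 m
D_f = 1.11 × 434.7 = 482.5 m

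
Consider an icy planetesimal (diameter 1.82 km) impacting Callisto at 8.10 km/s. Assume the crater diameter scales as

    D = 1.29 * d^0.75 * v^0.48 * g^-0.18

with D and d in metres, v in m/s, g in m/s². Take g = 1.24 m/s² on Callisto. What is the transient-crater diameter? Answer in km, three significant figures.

In SI units: d = 1820 m, v = 8100 m/s.
d^0.75 = 1820^0.75 = 278.6
v^0.48 = 8100^0.48 = 75.17
g^-0.18 = 1.24^-0.18 = 0.9620
D = 1.29 × 278.6 × 75.17 × 0.9620 = 25989 m
   = 25.99 km

D ≈ 26.0 km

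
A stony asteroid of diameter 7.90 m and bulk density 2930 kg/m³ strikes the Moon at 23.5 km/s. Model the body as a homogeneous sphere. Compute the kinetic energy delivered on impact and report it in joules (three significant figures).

v = 23500 m/s.
Mass m = (π/6) ρ d³ = (π/6) × 2930 × (7.9)³ = 7.564 × 10^5 kg
E = ½ m v² = 0.5 × 7.564 × 10^5 × (23500)² = 2.089 × 10^14 J

E ≈ 2.09 × 10^14 J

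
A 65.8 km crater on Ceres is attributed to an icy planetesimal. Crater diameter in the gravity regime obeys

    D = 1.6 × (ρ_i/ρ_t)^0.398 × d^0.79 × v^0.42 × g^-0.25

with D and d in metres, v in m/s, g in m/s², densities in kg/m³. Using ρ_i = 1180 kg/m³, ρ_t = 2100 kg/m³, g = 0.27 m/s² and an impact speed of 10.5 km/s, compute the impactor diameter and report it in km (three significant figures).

Rearranging for d: d = [D / (1.6 · (1180/2100)^0.398 · 10500^0.42 · 0.27^-0.25)]^(1/0.79).
D = 65800 m.
(1180/2100)^0.398 = 0.7950
10500^0.42 = 48.85
0.27^-0.25 = 1.387
Denominator = 1.6 × 0.7950 × 48.85 × 1.387 = 86.18
D / 86.18 = 65800 / 86.18 = 763.5
d = 763.5^(1/0.79) = 763.5^1.2658 = 4457 m

d ≈ 4.46 km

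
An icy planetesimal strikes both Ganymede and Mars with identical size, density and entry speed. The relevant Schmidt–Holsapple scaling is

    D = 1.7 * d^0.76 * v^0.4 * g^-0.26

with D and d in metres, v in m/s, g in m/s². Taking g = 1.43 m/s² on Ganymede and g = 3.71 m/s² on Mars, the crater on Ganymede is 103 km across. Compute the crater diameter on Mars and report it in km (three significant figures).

D ≈ 80.4 km

All impactor-dependent factors cancel in the ratio, leaving D_Mars/D_Ganymede = (g_Mars/g_Ganymede)^-0.26.
(3.71/1.43)^-0.26 = 2.594^-0.26 = 0.7805
D_Mars = 0.7805 × 103 km = 80.4 km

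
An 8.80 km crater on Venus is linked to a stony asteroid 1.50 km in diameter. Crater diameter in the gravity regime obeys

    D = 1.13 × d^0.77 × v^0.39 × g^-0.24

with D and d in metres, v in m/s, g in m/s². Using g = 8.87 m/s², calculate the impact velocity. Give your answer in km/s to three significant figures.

Rearranging for v: v = [D / (1.13 · 1500^0.77 · 8.87^-0.24)]^(1/0.39).
D = 8800 m.
1500^0.77 = 279.0
8.87^-0.24 = 0.5922
Denominator = 1.13 × 279.0 × 0.5922 = 186.7
D / 186.7 = 8800 / 186.7 = 47.13
v = 47.13^(1/0.39) = 47.13^2.5641 = 19521 m/s

v ≈ 19.5 km/s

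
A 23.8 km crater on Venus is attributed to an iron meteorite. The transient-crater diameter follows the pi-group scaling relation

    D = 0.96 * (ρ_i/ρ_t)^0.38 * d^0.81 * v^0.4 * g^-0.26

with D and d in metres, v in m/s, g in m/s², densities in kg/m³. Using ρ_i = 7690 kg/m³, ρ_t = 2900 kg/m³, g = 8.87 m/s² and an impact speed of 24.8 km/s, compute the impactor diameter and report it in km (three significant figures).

d ≈ 2.29 km

Rearranging for d: d = [D / (0.96 · (7690/2900)^0.38 · 24800^0.4 · 8.87^-0.26)]^(1/0.81).
D = 23800 m.
(7690/2900)^0.38 = 1.449
24800^0.4 = 57.25
8.87^-0.26 = 0.5669
Denominator = 0.96 × 1.449 × 57.25 × 0.5669 = 45.15
D / 45.15 = 23800 / 45.15 = 527.1
d = 527.1^(1/0.81) = 527.1^1.2346 = 2293 m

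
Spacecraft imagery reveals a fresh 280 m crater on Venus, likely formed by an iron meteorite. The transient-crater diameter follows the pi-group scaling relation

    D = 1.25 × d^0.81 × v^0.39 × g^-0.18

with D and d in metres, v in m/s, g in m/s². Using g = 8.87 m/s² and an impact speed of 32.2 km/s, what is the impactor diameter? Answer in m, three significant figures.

d ≈ 8.74 m

Rearranging for d: d = [D / (1.25 · 32200^0.39 · 8.87^-0.18)]^(1/0.81).
32200^0.39 = 57.29
8.87^-0.18 = 0.6751
Denominator = 1.25 × 57.29 × 0.6751 = 48.35
D / 48.35 = 280 / 48.35 = 5.791
d = 5.791^(1/0.81) = 5.791^1.2346 = 8.744 m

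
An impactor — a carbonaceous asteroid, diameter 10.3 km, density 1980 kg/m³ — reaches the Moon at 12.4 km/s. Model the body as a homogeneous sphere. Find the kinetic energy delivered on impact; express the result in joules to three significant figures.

E ≈ 8.71 × 10^22 J

d = 10300 m; v = 12400 m/s.
Mass m = (π/6) ρ d³ = (π/6) × 1980 × (10300)³ = 1.133 × 10^15 kg
E = ½ m v² = 0.5 × 1.133 × 10^15 × (12400)² = 8.711 × 10^22 J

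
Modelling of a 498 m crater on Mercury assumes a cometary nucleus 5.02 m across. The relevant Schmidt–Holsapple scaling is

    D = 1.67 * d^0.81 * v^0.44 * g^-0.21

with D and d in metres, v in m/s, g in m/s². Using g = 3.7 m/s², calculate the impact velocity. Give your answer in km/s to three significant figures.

v ≈ 40.3 km/s

Rearranging for v: v = [D / (1.67 · 5.02^0.81 · 3.7^-0.21)]^(1/0.44).
5.02^0.81 = 3.695
3.7^-0.21 = 0.7598
Denominator = 1.67 × 3.695 × 0.7598 = 4.688
D / 4.688 = 498 / 4.688 = 106.2
v = 106.2^(1/0.44) = 106.2^2.2727 = 40251 m/s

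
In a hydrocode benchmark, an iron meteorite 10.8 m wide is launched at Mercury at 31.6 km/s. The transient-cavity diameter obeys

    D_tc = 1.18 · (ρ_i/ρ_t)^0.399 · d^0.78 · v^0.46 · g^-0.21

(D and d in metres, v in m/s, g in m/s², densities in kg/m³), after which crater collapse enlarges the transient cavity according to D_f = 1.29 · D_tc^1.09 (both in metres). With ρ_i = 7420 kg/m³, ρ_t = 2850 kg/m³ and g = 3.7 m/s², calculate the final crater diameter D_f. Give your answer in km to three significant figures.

D_f ≈ 2.37 km

v = 31600 m/s.
(ρ_i/ρ_t)^0.399 = (7420/2850)^0.399 = 1.465
d^0.78 = 10.8^0.78 = 6.398
v^0.46 = 31600^0.46 = 117.5
g^-0.21 = 3.7^-0.21 = 0.7598
D_tc = 1.18 × 1.465 × 6.398 × 117.5 × 0.7598 = 987.4 m
D_f = 1.29 × (987.4)^1.09 = 2369 m
     = 2.369 km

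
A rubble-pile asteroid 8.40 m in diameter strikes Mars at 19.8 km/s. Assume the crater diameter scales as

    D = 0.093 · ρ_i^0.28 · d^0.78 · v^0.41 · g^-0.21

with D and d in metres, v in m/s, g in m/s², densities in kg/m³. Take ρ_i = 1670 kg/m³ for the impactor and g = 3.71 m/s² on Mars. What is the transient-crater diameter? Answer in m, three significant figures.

In SI units: v = 19800 m/s.
ρ_i^0.28 = 1670^0.28 = 7.987
d^0.78 = 8.4^0.78 = 5.259
v^0.41 = 19800^0.41 = 57.76
g^-0.21 = 3.71^-0.21 = 0.7593
D = 0.093 × 7.987 × 5.259 × 57.76 × 0.7593 = 171.3 m

D ≈ 171 m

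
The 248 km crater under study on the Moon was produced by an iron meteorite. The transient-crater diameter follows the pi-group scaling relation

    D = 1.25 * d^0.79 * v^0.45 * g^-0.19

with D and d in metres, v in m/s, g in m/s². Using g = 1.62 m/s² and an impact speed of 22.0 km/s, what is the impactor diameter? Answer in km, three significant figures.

d ≈ 19.2 km

Rearranging for d: d = [D / (1.25 · 22000^0.45 · 1.62^-0.19)]^(1/0.79).
D = 248000 m.
22000^0.45 = 89.97
1.62^-0.19 = 0.9124
Denominator = 1.25 × 89.97 × 0.9124 = 102.6
D / 102.6 = 248000 / 102.6 = 2417
d = 2417^(1/0.79) = 2417^1.2658 = 19167 m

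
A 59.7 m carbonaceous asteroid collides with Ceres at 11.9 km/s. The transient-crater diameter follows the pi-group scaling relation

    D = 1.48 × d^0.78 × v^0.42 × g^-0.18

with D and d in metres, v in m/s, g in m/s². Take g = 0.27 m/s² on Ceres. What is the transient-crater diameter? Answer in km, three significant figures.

D ≈ 2.34 km

In SI units: v = 11900 m/s.
d^0.78 = 59.7^0.78 = 24.28
v^0.42 = 11900^0.42 = 51.49
g^-0.18 = 0.27^-0.18 = 1.266
D = 1.48 × 24.28 × 51.49 × 1.266 = 2342 m
   = 2.342 km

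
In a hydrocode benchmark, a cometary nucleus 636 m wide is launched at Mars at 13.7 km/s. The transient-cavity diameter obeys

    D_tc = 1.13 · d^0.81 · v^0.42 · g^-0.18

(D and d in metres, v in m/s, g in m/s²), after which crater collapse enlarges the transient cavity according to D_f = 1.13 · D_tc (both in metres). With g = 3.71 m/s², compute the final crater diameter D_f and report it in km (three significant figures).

v = 13700 m/s.
d^0.81 = 636^0.81 = 186.6
v^0.42 = 13700^0.42 = 54.63
g^-0.18 = 3.71^-0.18 = 0.7898
D_tc = 1.13 × 186.6 × 54.63 × 0.7898 = 9098 m
D_f = 1.13 × 9098 = 10281 m
     = 10.28 km

D_f ≈ 10.3 km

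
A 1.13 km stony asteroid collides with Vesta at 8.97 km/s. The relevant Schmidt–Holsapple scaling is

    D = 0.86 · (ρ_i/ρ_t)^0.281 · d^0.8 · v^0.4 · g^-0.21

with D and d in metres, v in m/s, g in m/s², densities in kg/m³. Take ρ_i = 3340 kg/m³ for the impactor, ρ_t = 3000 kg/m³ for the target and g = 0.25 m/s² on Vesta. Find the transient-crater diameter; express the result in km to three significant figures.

D ≈ 12.5 km

In SI units: d = 1130 m, v = 8970 m/s.
(ρ_i/ρ_t)^0.281 = (3340/3000)^0.281 = 1.031
d^0.8 = 1130^0.8 = 277.0
v^0.4 = 8970^0.4 = 38.12
g^-0.21 = 0.25^-0.21 = 1.338
D = 0.86 × 1.031 × 277.0 × 38.12 × 1.338 = 12527 m
   = 12.53 km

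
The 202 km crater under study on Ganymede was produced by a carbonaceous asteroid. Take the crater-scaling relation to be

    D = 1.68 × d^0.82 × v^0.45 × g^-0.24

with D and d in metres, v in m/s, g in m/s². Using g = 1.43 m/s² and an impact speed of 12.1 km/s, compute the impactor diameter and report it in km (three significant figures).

Rearranging for d: d = [D / (1.68 · 12100^0.45 · 1.43^-0.24)]^(1/0.82).
D = 202000 m.
12100^0.45 = 68.75
1.43^-0.24 = 0.9177
Denominator = 1.68 × 68.75 × 0.9177 = 106.0
D / 106.0 = 202000 / 106.0 = 1906
d = 1906^(1/0.82) = 1906^1.2195 = 10003 m

d ≈ 10.0 km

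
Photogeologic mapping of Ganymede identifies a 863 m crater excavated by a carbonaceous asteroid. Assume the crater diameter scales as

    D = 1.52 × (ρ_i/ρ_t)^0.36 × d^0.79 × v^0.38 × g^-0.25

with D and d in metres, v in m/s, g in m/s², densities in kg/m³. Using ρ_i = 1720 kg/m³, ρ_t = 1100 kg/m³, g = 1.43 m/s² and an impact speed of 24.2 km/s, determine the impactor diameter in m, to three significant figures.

Rearranging for d: d = [D / (1.52 · (1720/1100)^0.36 · 24200^0.38 · 1.43^-0.25)]^(1/0.79).
(1720/1100)^0.36 = 1.175
24200^0.38 = 46.33
1.43^-0.25 = 0.9145
Denominator = 1.52 × 1.175 × 46.33 × 0.9145 = 75.67
D / 75.67 = 863 / 75.67 = 11.40
d = 11.40^(1/0.79) = 11.40^1.2658 = 21.77 m

d ≈ 21.8 m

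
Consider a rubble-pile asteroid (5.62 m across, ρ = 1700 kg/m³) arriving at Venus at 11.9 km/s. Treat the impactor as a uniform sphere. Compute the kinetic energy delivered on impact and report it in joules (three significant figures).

E ≈ 1.12 × 10^13 J

v = 11900 m/s.
Mass m = (π/6) ρ d³ = (π/6) × 1700 × (5.62)³ = 1.580 × 10^5 kg
E = ½ m v² = 0.5 × 1.580 × 10^5 × (11900)² = 1.119 × 10^13 J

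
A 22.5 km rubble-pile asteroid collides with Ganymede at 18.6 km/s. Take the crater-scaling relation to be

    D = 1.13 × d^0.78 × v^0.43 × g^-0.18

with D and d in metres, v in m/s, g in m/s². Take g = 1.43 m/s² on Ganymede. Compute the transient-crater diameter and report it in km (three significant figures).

D ≈ 180 km

In SI units: d = 22500 m, v = 18600 m/s.
d^0.78 = 22500^0.78 = 2481
v^0.43 = 18600^0.43 = 68.53
g^-0.18 = 1.43^-0.18 = 0.9376
D = 1.13 × 2481 × 68.53 × 0.9376 = 1.801 × 10^5 m
   = 180.1 km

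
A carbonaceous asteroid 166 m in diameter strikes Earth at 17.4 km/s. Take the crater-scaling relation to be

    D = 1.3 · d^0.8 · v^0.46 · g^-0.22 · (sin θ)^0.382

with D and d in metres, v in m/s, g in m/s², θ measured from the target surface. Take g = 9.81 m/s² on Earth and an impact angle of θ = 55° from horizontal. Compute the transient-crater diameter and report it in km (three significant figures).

In SI units: v = 17400 m/s.
d^0.8 = 166^0.8 = 59.72
v^0.46 = 17400^0.46 = 89.26
g^-0.22 = 9.81^-0.22 = 0.6051
(sin 55°)^0.382 = 0.8192^0.382 = 0.9266
D = 1.3 × 59.72 × 89.26 × 0.6051 × 0.9266 = 3885 m
   = 3.885 km

D ≈ 3.89 km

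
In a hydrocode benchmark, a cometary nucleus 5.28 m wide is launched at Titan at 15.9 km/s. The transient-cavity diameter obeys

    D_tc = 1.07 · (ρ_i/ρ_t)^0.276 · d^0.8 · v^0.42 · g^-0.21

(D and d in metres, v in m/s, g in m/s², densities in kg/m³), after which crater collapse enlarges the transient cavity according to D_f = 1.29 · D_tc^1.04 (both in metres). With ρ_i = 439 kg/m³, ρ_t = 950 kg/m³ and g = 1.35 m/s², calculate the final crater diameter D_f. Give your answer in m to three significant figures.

D_f ≈ 284 m

v = 15900 m/s.
(ρ_i/ρ_t)^0.276 = (439/950)^0.276 = 0.8081
d^0.8 = 5.28^0.8 = 3.785
v^0.42 = 15900^0.42 = 58.15
g^-0.21 = 1.35^-0.21 = 0.9389
D_tc = 1.07 × 0.8081 × 3.785 × 58.15 × 0.9389 = 178.7 m
D_f = 1.29 × (178.7)^1.04 = 283.7 m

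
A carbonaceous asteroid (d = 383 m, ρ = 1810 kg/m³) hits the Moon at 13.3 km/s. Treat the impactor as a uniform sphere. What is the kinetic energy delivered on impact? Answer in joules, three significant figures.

v = 13300 m/s.
Mass m = (π/6) ρ d³ = (π/6) × 1810 × (383)³ = 5.324 × 10^10 kg
E = ½ m v² = 0.5 × 5.324 × 10^10 × (13300)² = 4.709 × 10^18 J

E ≈ 4.71 × 10^18 J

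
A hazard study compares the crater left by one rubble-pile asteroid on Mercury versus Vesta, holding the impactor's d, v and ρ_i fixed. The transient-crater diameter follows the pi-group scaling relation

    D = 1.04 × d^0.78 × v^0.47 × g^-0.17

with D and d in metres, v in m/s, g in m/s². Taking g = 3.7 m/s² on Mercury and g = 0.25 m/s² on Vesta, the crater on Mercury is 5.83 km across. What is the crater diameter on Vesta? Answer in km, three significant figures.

D ≈ 9.22 km

All impactor-dependent factors cancel in the ratio, leaving D_Vesta/D_Mercury = (g_Vesta/g_Mercury)^-0.17.
(0.25/3.7)^-0.17 = 0.06757^-0.17 = 1.581
D_Vesta = 1.581 × 5.83 km = 9.22 km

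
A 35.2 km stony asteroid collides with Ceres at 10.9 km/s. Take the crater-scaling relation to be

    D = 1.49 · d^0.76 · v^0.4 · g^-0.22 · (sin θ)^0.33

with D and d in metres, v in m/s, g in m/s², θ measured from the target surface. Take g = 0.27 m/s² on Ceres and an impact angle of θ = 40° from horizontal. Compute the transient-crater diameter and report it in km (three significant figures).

D ≈ 202 km

In SI units: d = 35200 m, v = 10900 m/s.
d^0.76 = 35200^0.76 = 2853
v^0.4 = 10900^0.4 = 41.21
g^-0.22 = 0.27^-0.22 = 1.334
(sin 40°)^0.33 = 0.6428^0.33 = 0.8643
D = 1.49 × 2853 × 41.21 × 1.334 × 0.8643 = 2.020 × 10^5 m
   = 202.0 km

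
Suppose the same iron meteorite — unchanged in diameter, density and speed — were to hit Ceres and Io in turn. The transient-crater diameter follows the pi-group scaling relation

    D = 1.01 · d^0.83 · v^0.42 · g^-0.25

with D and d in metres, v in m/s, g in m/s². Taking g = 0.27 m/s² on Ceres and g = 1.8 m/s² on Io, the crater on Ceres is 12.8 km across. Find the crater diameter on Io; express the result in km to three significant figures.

D ≈ 7.97 km

All impactor-dependent factors cancel in the ratio, leaving D_Io/D_Ceres = (g_Io/g_Ceres)^-0.25.
(1.8/0.27)^-0.25 = 6.667^-0.25 = 0.6223
D_Io = 0.6223 × 12.8 km = 7.97 km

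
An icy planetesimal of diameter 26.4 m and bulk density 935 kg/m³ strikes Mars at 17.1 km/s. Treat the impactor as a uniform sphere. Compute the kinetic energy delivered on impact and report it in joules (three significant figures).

v = 17100 m/s.
Mass m = (π/6) ρ d³ = (π/6) × 935 × (26.4)³ = 9.008 × 10^6 kg
E = ½ m v² = 0.5 × 9.008 × 10^6 × (17100)² = 1.317 × 10^15 J

E ≈ 1.32 × 10^15 J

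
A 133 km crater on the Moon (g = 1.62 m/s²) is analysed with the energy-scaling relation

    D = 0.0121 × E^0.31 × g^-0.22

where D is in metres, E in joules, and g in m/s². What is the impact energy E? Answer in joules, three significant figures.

Rearranging: E = [D / (0.0121 · g^-0.22)]^(1/0.31).
D = 133000 m.
g^-0.22 = 1.62^-0.22 = 0.8993
D / (0.0121 × 0.8993) = 133000 / (0.01088) = 1.222 × 10^7
E = (1.222 × 10^7)^3.2258 = 7.269 × 10^22 J

E ≈ 7.27 × 10^22 J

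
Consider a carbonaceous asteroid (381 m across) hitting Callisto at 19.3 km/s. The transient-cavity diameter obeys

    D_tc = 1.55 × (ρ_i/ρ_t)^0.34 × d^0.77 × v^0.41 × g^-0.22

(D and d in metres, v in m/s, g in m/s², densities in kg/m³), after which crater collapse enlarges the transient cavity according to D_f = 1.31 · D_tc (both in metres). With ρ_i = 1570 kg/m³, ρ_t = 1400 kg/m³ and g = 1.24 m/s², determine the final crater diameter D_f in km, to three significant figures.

D_f ≈ 11.2 km

v = 19300 m/s.
(ρ_i/ρ_t)^0.34 = (1570/1400)^0.34 = 1.040
d^0.77 = 381^0.77 = 97.12
v^0.41 = 19300^0.41 = 57.16
g^-0.22 = 1.24^-0.22 = 0.9538
D_tc = 1.55 × 1.040 × 97.12 × 57.16 × 0.9538 = 8535 m
D_f = 1.31 × 8535 = 11181 m
     = 11.18 km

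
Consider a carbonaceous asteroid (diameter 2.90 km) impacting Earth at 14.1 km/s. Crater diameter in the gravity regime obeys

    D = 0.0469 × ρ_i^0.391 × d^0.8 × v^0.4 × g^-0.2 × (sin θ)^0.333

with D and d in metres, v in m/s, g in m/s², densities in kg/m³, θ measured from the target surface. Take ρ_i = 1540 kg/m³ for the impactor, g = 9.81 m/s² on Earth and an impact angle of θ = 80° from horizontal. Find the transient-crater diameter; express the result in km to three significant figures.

D ≈ 14.0 km

In SI units: d = 2900 m, v = 14100 m/s.
ρ_i^0.391 = 1540^0.391 = 17.63
d^0.8 = 2900^0.8 = 588.7
v^0.4 = 14100^0.4 = 45.68
g^-0.2 = 9.81^-0.2 = 0.6334
(sin 80°)^0.333 = 0.9848^0.333 = 0.9949
D = 0.0469 × 17.63 × 588.7 × 45.68 × 0.6334 × 0.9949 = 14012 m
   = 14.01 km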